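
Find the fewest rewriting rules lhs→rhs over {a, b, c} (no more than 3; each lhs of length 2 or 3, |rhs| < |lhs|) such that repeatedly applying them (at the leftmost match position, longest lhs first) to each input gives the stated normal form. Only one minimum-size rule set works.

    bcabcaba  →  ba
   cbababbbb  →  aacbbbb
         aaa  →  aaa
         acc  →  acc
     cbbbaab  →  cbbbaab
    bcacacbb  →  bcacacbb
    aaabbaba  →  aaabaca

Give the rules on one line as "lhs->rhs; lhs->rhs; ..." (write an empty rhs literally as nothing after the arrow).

bab->ac; cab->; cba->ac

  | bcabcaba => bcaba => ba
  | cbababbbb => acbabbbb => aacbbbb
  | aaa
  | acc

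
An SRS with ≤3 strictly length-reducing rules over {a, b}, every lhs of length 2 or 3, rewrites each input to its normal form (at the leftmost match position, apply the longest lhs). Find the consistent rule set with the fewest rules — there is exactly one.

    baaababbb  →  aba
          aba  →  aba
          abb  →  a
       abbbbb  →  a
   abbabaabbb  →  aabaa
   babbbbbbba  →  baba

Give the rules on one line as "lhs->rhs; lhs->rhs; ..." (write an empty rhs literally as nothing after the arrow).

  | baaababbb => bbababbb => ababbb => aba
  | aba
  | abb => a
  | abbbbb => abb => a

aaa->ba; bb->; bbb->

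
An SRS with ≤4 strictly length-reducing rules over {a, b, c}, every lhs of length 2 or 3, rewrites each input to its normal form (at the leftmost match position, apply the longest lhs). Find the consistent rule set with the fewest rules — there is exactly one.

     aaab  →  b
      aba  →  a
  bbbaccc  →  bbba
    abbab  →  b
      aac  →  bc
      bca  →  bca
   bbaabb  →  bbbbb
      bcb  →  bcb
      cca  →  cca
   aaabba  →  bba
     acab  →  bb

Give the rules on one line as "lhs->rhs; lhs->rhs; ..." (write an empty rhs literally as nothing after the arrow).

aa->b; ab->; ac->a

  | aaab => bab => b
  | aba => a
  | bbbaccc => bbbacc => bbbac => bbba
  | abbab => bab => b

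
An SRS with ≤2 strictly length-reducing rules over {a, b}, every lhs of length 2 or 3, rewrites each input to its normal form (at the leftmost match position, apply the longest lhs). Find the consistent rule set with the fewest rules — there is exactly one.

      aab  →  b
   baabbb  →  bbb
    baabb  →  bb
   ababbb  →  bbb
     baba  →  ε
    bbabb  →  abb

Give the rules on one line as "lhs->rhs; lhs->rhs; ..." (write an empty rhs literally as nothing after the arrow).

  | aab => b
  | baabbb => aabbb => bbb
  | baabb => aabb => bb
  | ababbb => aabbb => bbb

aa->; ba->a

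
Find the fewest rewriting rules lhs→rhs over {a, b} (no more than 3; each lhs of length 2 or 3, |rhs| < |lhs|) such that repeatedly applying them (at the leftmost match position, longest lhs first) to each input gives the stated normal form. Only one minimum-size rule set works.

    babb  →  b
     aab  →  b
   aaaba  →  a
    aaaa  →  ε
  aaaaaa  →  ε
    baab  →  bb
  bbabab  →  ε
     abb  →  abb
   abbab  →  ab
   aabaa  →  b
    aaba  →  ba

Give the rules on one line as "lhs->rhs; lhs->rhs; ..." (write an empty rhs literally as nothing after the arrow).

aa->; aba->a; bab->

  | babb => b
  | aab => b
  | aaaba => aba => a
  | aaaa => aa => ε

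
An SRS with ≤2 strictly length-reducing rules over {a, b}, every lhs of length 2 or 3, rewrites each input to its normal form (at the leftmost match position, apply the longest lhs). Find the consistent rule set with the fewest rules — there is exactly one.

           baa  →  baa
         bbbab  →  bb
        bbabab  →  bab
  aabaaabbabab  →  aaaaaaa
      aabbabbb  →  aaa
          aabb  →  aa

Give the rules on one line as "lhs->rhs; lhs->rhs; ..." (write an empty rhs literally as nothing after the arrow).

aab->aa; bba->

  | baa
  | bbbab => bb
  | bbabab => bab
  | aabaaabbabab => aaaaabbabab => aaaaababab => aaaaaabab => aaaaaaab => aaaaaaa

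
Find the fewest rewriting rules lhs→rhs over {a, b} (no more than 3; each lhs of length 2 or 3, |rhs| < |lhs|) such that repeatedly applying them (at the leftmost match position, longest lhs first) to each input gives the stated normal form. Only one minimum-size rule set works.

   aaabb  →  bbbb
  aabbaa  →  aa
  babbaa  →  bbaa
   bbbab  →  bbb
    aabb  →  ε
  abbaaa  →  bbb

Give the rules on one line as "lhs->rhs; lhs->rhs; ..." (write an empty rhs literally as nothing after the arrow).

  | aaabb => bbbb
  | aabbaa => abaa => aa
  | babbaa => bbaa
  | bbbab => bbb

aaa->bb; ab->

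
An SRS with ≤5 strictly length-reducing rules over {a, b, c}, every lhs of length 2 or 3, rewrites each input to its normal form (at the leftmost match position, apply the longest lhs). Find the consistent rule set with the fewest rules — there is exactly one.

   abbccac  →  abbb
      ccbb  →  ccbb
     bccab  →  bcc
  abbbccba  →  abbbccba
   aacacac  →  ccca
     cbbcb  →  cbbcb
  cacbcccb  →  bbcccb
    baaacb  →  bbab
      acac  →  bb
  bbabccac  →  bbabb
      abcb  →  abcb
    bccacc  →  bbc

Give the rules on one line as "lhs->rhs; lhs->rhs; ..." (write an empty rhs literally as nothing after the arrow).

aac->ca; ac->b; cab->c; cac->ac

  | abbccac => abbcac => abbac => abbb
  | ccbb
  | bccab => bcc
  | abbbccba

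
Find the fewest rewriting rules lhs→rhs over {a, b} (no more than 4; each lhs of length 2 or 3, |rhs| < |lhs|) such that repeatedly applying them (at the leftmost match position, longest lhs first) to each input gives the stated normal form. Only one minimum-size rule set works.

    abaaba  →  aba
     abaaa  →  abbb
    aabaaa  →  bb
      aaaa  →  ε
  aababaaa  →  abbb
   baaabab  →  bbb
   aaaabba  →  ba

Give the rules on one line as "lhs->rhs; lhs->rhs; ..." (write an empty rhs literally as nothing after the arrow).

aa->; aaa->bb; aab->; bba->aa

  | abaaba => aba
  | abaaa => abbb
  | aabaaa => aaa => bb
  | aaaa => bba => aa => ε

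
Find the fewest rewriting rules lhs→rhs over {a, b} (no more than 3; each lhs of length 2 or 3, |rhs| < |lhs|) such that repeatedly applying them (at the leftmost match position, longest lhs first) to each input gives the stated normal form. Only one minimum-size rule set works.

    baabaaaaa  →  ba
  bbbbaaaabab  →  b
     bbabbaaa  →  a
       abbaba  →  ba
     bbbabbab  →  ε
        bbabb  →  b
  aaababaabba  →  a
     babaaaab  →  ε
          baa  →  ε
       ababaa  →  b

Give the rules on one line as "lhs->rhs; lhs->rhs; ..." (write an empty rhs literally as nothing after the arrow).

  | baabaaaaa => bbbaaaaa => baaaaa => bbaaa => aaa => ba
  | bbbbaaaabab => bbaaaabab => aaaabab => baabab => bbbab => bab => b
  | bbabbaaa => abbaaa => baaa => bba => a
  | abbaba => baba => ba

aa->b; ab->; bb->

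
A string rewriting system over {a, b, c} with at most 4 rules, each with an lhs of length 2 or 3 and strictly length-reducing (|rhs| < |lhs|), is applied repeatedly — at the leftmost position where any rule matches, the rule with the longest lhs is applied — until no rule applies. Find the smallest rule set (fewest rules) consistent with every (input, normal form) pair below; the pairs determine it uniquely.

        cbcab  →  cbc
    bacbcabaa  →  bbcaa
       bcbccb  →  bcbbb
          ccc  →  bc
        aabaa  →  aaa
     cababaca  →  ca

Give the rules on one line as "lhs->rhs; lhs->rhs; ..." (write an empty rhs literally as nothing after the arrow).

  | cbcab => cbc
  | bacbcabaa => bbcabaa => bbcaa
  | bcbccb => bcbbb
  | ccc => bc

ab->; ac->; cc->b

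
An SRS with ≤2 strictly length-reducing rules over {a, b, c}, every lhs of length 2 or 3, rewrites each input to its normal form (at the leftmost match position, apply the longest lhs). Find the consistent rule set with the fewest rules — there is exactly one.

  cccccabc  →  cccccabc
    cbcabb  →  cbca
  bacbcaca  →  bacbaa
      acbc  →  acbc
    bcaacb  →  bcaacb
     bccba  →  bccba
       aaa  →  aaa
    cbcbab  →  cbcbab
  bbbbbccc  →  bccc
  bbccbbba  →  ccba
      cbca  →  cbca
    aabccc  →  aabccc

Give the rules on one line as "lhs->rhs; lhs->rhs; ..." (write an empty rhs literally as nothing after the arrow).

  | cccccabc
  | cbcabb => cbca
  | bacbcaca => bacbaa
  | acbc

bb->; cac->a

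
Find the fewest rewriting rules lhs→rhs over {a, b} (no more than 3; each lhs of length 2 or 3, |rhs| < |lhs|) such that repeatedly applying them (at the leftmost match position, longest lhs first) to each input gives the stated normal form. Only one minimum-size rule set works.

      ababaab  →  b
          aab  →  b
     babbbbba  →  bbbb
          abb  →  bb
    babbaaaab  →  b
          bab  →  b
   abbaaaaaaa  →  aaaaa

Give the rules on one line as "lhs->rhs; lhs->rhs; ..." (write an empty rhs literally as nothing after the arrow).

ab->b; ba->

  | ababaab => babaab => baab => ab => b
  | aab => ab => b
  | babbbbba => bbbbba => bbbb
  | abb => bb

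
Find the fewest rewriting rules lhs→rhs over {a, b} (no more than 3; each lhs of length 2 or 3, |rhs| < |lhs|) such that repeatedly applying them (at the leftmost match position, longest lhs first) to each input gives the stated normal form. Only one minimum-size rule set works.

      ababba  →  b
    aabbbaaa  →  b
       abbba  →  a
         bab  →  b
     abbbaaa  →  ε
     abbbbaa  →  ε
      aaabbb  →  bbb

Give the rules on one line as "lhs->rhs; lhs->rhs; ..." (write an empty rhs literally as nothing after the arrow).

aa->b; abb->a; ba->

  | ababba => abba => aa => b
  | aabbbaaa => bbbbaaa => bbbaa => bba => b
  | abbba => aba => a
  | bab => b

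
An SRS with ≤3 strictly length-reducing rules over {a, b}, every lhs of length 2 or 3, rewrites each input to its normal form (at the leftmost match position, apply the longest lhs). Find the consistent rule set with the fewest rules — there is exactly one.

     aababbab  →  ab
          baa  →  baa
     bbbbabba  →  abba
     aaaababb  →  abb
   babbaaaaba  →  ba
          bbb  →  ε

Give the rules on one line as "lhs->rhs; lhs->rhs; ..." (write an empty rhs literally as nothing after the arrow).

aba->ba; bab->ab; bbb->

  | aababbab => ababbab => babbab => abbab => abab => bab => ab
  | baa
  | bbbbabba => babba => abba
  | aaaababb => aaababb => aababb => ababb => babb => abb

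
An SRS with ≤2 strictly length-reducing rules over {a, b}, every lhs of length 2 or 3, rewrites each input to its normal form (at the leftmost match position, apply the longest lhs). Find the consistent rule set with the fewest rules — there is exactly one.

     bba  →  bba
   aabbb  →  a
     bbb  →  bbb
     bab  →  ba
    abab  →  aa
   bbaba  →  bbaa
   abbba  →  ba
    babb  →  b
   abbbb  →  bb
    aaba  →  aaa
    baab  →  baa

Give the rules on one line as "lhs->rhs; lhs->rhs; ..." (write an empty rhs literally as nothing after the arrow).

  | bba
  | aabbb => ab => a
  | bbb
  | bab => ba

ab->a; abb->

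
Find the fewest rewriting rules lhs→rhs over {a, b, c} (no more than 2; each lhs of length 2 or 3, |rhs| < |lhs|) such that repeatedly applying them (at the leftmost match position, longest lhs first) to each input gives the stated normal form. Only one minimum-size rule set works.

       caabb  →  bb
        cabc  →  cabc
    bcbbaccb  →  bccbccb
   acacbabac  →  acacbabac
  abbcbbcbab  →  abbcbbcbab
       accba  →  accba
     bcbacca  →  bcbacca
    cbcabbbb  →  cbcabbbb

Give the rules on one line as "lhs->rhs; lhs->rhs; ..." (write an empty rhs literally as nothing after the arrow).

  | caabb => bb
  | cabc
  | bcbbaccb => bccbccb
  | acacbabac

bba->cb; caa->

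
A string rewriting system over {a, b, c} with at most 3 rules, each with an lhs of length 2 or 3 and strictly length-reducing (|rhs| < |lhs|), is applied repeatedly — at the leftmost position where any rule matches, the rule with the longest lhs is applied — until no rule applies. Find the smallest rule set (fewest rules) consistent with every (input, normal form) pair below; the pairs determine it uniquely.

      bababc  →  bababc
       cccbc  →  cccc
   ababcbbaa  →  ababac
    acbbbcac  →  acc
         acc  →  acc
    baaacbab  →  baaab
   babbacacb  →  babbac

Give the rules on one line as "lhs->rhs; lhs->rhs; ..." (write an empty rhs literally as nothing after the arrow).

ca->; caa->ac; cb->c

  | bababc
  | cccbc => cccc
  | ababcbbaa => ababcbaa => ababcaa => ababac
  | acbbbcac => acbbcac => acbcac => accac => acc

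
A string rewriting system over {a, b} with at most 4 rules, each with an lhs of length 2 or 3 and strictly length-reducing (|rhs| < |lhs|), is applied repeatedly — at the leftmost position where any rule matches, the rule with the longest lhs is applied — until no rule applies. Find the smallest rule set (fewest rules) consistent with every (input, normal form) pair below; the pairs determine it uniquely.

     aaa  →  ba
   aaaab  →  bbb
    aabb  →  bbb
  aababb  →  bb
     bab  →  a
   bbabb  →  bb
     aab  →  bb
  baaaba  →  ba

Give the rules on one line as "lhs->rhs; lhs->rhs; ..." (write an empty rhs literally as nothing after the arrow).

  | aaa => ba
  | aaaab => baab => bbb
  | aabb => bbb
  | aababb => bbabb => bb

aa->b; bab->a; bba->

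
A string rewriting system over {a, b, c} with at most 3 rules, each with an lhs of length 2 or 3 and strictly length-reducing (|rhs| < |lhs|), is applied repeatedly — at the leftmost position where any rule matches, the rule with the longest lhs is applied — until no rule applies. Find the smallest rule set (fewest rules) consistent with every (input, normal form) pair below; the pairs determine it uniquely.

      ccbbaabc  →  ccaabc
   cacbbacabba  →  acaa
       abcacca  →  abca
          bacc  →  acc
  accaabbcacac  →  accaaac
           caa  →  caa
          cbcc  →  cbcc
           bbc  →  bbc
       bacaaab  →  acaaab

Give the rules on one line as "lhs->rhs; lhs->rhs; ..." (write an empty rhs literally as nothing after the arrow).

ba->a; cac->

  | ccbbaabc => ccbaabc => ccaabc
  | cacbbacabba => bbacabba => bacabba => acabba => acaba => acaa
  | abcacca => abca
  | bacc => acc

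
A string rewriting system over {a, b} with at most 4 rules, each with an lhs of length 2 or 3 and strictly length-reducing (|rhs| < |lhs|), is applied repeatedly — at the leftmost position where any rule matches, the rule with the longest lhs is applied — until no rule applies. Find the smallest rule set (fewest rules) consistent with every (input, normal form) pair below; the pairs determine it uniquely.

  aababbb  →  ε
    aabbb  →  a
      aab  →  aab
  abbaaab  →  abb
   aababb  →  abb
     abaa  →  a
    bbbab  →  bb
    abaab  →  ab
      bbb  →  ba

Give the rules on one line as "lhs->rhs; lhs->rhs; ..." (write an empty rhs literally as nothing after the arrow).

aba->; baa->b; bab->b; bbb->ba

  | aababbb => abbb => aba => ε
  | aabbb => aaba => a
  | aab
  | abbaaab => abbab => abb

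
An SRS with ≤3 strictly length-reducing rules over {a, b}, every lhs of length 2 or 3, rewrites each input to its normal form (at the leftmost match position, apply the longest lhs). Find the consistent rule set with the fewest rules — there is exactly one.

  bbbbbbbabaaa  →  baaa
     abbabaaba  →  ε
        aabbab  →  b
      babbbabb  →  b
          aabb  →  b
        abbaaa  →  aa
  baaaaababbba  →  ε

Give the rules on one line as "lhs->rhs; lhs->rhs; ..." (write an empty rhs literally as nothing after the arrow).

ab->b; bb->b; bba->

  | bbbbbbbabaaa => bbbbbbabaaa => bbbbbabaaa => bbbbabaaa => bbbabaaa => bbabaaa => baaa
  | abbabaaba => bbabaaba => baaba => baba => bba => ε
  | aabbab => abbab => bbab => b
  | babbbabb => bbbbabb => bbbabb => bbabb => bb => b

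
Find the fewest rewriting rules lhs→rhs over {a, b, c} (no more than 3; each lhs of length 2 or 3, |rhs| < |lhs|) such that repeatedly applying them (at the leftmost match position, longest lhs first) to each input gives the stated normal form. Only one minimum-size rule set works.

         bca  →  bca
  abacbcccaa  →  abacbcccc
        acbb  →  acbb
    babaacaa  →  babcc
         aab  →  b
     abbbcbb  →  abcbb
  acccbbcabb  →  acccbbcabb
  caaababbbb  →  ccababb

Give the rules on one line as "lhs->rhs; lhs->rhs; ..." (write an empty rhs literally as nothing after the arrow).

aa->; bbb->b; caa->cc

  | bca
  | abacbcccaa => abacbcccc
  | acbb
  | babaacaa => babcaa => babcc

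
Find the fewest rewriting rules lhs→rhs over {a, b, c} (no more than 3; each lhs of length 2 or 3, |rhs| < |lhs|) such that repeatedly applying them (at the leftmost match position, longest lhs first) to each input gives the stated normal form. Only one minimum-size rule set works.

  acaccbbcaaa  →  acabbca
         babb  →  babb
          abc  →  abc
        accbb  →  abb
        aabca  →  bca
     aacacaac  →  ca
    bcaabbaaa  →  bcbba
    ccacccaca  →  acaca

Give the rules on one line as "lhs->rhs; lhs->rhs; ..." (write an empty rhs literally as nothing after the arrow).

  | acaccbbcaaa => acabbcaaa => acabbca
  | babb
  | abc
  | accbb => abb

aa->; cc->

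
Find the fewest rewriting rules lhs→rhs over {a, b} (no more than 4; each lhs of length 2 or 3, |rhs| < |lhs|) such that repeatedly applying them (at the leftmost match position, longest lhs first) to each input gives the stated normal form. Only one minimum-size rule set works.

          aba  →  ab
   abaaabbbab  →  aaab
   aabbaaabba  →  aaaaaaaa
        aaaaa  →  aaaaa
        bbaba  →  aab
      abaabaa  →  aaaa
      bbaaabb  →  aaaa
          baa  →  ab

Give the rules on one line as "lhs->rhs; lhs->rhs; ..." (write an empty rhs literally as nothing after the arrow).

aba->ab; baa->ab; bb->; bba->aa

  | aba => ab
  | abaaabbbab => abaabbbab => ababbbab => abbbbab => abbab => aaab
  | aabbaaabba => aaaaaabba => aaaaaaaa
  | aaaaa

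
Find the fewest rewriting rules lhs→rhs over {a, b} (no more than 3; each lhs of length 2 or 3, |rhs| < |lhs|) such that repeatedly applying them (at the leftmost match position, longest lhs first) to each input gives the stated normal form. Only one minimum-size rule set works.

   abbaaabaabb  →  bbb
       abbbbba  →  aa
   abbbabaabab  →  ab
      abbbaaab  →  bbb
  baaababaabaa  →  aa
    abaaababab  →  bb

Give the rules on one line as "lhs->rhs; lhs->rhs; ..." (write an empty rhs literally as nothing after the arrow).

aab->bb; ba->a

  | abbaaabaabb => abaaabaabb => aaaabaabb => aabbaabb => bbbaabb => bbaabb => baabb => aabb => bbb
  | abbbbba => abbbba => abbba => abba => aba => aa
  | abbbabaabab => abbabaabab => ababaabab => aabaabab => bbaabab => baabab => aabab => bbab => bab => ab
  | abbbaaab => abbaaab => abaaab => aaaab => aabb => bbb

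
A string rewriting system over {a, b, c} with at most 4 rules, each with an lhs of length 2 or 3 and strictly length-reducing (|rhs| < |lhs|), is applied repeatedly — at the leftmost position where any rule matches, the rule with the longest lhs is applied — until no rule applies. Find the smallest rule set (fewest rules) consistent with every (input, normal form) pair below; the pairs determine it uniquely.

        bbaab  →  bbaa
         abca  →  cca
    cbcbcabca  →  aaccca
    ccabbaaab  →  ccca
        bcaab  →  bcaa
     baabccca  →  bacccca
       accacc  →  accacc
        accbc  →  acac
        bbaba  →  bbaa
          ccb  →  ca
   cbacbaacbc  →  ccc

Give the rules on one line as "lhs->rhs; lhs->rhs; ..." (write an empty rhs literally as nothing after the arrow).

aaa->c; ab->a; abc->cc; cb->a

  | bbaab => bbaa
  | abca => cca
  | cbcbcabca => acbcabca => aacabca => aaccca
  | ccabbaaab => ccabaaab => ccaaaab => cccab => ccca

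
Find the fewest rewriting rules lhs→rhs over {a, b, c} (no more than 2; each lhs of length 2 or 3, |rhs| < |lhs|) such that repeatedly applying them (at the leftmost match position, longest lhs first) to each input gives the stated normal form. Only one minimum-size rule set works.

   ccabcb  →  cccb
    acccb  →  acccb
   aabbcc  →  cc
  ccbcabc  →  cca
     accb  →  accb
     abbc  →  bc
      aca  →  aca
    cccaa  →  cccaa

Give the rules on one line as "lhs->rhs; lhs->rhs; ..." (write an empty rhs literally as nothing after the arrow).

  | ccabcb => cccb
  | acccb
  | aabbcc => abcc => cc
  | ccbcabc => ccbcc => cca

ab->; bcc->a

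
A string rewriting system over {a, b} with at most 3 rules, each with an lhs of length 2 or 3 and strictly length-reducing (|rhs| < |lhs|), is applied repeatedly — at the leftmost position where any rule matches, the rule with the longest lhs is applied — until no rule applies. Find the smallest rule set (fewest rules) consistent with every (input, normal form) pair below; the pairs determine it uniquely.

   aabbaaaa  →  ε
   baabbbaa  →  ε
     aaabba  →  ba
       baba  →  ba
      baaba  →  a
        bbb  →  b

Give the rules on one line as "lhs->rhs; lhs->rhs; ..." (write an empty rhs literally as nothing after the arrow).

aa->; ab->; bb->

  | aabbaaaa => bbaaaa => aaaa => aa => ε
  | baabbbaa => bbbbaa => bbaa => aa => ε
  | aaabba => abba => ba
  | baba => ba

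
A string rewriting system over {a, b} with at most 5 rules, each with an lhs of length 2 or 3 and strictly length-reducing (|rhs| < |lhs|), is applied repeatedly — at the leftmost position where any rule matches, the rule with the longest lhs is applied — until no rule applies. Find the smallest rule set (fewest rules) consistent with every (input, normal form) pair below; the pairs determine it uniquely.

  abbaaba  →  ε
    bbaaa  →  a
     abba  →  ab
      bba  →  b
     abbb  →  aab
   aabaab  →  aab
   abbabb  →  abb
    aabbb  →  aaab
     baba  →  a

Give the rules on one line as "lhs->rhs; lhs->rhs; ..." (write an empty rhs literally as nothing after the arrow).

aba->; ba->; bab->; bbb->ab

  | abbaaba => ababa => ba => ε
  | bbaaa => baa => a
  | abba => ab
  | bba => b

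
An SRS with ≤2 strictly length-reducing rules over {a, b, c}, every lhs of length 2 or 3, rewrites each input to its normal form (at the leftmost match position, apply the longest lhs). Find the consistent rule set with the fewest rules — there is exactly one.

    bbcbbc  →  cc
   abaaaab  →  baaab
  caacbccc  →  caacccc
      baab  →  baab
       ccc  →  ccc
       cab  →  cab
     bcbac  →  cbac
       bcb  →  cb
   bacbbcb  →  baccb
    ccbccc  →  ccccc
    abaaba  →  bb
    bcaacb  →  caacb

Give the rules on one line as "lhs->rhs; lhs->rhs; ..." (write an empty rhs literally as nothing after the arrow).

  | bbcbbc => bcbbc => cbbc => cbc => cc
  | abaaaab => baaab
  | caacbccc => caacccc
  | baab

aba->b; bc->c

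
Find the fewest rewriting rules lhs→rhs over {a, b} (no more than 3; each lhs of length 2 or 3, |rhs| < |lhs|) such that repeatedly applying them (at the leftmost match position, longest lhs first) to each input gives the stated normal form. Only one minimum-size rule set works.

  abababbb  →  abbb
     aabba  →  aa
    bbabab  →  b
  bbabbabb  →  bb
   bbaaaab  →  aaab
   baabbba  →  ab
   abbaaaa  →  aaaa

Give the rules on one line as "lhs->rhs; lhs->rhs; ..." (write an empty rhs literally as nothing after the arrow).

ba->; bba->

  | abababbb => ababbb => abbb
  | aabba => aa
  | bbabab => bab => b
  | bbabbabb => bbabb => bb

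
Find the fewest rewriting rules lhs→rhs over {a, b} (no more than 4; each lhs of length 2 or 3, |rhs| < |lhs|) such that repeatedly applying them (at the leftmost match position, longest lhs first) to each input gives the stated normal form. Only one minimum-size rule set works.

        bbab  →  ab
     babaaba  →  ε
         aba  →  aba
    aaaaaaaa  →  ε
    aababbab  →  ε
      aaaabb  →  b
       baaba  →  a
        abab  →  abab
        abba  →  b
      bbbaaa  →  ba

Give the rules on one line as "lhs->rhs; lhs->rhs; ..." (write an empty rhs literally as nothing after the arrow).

aa->b; bb->; bbb->

  | bbab => ab
  | babaaba => babbba => baa => bb => ε
  | aba
  | aaaaaaaa => baaaaaa => bbaaaa => aaaa => baa => bb => ε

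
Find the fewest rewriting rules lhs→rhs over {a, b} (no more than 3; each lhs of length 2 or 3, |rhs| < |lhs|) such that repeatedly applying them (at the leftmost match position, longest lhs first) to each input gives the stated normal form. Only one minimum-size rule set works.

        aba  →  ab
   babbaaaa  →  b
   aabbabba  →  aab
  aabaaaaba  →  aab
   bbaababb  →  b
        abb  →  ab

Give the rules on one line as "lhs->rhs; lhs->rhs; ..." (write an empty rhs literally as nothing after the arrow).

ba->b; bb->b

  | aba => ab
  | babbaaaa => bbbaaaa => bbaaaa => baaaa => baaa => baa => ba => b
  | aabbabba => aababba => aabbba => aabba => aaba => aab
  | aabaaaaba => aabaaaba => aabaaba => aababa => aabba => aaba => aab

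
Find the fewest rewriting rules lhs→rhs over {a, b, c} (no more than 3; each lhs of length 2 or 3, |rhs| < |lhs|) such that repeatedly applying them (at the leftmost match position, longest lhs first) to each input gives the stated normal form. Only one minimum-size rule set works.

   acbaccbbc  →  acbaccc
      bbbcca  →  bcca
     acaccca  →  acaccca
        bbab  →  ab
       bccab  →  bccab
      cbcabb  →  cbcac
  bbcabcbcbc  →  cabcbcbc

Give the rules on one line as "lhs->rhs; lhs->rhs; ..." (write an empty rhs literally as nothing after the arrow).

abb->ac; bb->

  | acbaccbbc => acbaccc
  | bbbcca => bcca
  | acaccca
  | bbab => ab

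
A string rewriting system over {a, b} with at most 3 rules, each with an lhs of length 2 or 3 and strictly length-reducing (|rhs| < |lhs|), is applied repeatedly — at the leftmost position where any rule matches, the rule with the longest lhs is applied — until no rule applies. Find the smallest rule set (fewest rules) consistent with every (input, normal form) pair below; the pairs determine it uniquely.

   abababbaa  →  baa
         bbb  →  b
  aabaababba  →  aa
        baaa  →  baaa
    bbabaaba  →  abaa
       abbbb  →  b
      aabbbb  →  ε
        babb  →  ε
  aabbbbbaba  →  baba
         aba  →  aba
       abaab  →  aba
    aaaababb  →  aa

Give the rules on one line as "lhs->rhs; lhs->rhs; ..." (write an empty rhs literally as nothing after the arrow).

  | abababbaa => ababbaa => abbaa => baa
  | bbb => b
  | aabaababba => aaababba => aaabba => aaba => aa
  | baaa

aab->a; abb->b; bb->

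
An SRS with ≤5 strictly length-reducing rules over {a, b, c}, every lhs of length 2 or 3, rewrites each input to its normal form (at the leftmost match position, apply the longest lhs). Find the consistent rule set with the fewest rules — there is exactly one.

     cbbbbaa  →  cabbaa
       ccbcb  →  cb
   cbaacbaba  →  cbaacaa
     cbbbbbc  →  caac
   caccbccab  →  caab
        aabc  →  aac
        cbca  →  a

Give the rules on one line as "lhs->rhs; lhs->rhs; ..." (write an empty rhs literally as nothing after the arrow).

  | cbbbbaa => cabbaa
  | ccbcb => bcb => cb
  | cbaacbaba => cbaacaa
  | cbbbbbc => cabbbc => caabc => caac

bab->a; bbb->ab; bc->c; cc->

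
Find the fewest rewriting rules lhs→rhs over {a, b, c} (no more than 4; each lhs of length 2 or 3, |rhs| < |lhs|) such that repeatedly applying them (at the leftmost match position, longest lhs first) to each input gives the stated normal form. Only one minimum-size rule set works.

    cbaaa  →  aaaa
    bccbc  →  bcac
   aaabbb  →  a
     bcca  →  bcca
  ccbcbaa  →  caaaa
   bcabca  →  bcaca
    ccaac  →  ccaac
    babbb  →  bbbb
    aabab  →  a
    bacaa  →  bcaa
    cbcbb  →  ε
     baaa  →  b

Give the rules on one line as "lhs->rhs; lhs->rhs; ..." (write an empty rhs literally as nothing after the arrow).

  | cbaaa => aaaa
  | bccbc => bcac
  | aaabbb => abb => ab => a
  | bcca

aab->; ab->a; ba->b; cb->a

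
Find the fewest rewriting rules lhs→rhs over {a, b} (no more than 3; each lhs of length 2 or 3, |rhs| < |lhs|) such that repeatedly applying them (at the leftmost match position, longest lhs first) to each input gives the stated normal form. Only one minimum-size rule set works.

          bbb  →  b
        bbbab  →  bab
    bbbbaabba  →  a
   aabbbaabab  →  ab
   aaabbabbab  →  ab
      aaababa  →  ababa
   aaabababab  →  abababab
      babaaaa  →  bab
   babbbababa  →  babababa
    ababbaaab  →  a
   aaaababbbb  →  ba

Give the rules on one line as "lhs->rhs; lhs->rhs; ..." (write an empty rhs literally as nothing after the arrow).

  | bbb => b
  | bbbab => bab
  | bbbbaabba => bbaabba => aabba => bba => a
  | aabbbaabab => bbbaabab => baabab => bbab => ab

aa->; bb->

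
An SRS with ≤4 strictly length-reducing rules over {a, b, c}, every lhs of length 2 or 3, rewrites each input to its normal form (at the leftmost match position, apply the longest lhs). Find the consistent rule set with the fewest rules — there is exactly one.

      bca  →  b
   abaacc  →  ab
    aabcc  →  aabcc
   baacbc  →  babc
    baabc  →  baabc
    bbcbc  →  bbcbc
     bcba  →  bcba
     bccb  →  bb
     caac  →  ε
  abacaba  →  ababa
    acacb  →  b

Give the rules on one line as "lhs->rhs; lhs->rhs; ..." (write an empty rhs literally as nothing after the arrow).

ac->; ca->; ccb->b

  | bca => b
  | abaacc => abac => ab
  | aabcc
  | baacbc => babc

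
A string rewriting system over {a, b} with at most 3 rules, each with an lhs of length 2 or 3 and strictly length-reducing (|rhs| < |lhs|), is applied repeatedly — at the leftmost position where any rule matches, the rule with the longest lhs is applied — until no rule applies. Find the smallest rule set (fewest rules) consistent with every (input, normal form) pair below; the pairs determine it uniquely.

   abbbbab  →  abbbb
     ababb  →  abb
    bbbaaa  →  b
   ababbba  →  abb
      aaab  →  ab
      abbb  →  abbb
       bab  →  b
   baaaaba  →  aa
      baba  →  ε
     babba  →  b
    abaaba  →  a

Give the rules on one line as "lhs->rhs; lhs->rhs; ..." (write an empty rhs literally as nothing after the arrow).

aaa->a; ba->; baa->

  | abbbbab => abbbb
  | ababb => abb
  | bbbaaa => bba => b
  | ababbba => abbba => abb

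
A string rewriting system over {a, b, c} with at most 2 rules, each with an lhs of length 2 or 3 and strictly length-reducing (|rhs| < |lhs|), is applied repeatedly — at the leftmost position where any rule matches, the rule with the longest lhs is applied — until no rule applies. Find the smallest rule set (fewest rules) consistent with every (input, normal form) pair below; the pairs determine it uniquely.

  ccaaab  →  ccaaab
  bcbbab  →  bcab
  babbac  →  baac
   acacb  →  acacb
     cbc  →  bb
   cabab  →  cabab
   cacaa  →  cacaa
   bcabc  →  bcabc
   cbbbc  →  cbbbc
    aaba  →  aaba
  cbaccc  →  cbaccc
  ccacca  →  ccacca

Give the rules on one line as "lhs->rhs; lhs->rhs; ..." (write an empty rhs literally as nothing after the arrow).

bba->a; cbc->bb

  | ccaaab
  | bcbbab => bcab
  | babbac => baac
  | acacb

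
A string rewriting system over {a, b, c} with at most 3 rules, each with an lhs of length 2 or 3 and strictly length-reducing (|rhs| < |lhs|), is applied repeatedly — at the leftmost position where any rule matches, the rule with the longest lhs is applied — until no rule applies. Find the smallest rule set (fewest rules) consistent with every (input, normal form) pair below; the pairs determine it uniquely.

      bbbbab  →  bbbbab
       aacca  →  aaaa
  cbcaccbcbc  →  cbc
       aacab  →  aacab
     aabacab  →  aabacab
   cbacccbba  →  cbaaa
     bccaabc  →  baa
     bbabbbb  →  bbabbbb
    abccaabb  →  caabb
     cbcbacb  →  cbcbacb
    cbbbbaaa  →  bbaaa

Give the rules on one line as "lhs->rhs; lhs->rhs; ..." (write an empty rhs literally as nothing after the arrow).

  | bbbbab
  | aacca => aaaa
  | cbcaccbcbc => cbcaabcbc => cbcabc => cbc
  | aacab

abc->; cbb->; cc->a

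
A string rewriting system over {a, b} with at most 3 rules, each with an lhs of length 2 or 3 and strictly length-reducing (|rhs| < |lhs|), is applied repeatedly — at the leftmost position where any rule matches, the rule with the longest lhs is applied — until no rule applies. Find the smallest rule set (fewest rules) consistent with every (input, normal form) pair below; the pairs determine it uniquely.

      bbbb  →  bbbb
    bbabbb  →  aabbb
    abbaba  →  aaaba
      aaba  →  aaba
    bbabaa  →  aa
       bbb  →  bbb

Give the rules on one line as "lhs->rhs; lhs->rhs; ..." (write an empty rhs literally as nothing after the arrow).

baa->; bba->aa

  | bbbb
  | bbabbb => aabbb
  | abbaba => aaaba
  | aaba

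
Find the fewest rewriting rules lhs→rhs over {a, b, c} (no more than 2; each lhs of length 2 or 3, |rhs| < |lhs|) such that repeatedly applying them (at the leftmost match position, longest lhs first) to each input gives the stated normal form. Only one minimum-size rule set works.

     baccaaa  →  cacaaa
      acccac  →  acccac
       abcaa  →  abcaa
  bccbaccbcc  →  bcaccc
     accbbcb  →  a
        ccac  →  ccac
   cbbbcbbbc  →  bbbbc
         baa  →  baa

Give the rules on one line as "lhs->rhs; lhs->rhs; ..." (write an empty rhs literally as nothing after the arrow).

  | baccaaa => cacaaa
  | acccac
  | abcaa
  | bccbaccbcc => bcaccbcc => bcaccc

bac->ca; cb->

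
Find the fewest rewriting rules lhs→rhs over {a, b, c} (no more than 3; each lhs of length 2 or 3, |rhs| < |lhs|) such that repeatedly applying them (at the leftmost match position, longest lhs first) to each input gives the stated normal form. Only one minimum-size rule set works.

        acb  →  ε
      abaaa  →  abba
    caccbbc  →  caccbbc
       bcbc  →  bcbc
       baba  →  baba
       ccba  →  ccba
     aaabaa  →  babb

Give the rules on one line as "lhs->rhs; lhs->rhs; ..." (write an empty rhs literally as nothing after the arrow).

  | acb => ε
  | abaaa => abba
  | caccbbc
  | bcbc

aa->b; acb->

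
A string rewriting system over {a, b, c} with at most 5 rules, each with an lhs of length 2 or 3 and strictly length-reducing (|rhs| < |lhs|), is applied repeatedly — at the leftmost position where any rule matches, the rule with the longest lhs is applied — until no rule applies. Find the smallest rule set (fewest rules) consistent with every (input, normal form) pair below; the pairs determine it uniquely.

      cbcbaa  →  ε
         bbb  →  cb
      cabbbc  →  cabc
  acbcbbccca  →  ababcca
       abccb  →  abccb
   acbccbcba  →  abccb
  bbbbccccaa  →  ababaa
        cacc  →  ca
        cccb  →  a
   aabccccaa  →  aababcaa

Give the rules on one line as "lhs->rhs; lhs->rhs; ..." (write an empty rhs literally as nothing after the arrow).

  | cbcbaa => cba => ε
  | bbb => cb
  | cabbbc => cacbc => cabc
  | acbcbbccca => abcbbccca => abccccca => ababcca

ac->a; bb->c; cba->; ccc->ab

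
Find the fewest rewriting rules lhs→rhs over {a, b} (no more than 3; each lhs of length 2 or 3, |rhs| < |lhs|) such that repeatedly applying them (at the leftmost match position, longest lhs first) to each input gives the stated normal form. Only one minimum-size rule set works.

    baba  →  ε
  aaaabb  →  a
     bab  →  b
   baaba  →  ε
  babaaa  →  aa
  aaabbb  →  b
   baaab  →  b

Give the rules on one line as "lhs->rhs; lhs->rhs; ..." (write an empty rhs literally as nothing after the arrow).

  | baba => ba => ε
  | aaaabb => aaabb => aabb => abb => bb => a
  | bab => b
  | baaba => aba => ba => ε

ab->b; ba->; bb->a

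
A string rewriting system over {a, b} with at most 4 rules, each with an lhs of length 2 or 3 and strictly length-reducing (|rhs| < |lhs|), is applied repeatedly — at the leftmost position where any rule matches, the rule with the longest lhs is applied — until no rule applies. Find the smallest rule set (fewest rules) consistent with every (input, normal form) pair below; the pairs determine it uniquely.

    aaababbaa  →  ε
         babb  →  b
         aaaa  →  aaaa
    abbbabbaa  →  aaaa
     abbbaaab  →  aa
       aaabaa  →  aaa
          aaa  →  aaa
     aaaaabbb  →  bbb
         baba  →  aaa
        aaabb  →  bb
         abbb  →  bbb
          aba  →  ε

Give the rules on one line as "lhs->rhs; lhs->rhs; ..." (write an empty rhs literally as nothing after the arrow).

ab->b; aba->; ba->; bab->aa

  | aaababbaa => aabbaa => abbaa => bbaa => ba => ε
  | babb => aab => ab => b
  | aaaa
  | abbbabbaa => bbbabbaa => bbaabaa => babaa => aaaa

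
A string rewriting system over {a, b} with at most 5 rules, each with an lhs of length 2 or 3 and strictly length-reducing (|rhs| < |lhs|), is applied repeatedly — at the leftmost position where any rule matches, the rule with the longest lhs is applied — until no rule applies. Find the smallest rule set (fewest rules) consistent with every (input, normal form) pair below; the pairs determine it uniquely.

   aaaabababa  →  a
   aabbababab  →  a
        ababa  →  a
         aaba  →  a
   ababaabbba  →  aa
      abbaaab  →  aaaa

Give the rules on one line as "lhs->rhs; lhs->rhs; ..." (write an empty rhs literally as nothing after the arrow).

  | aaaabababa => aaababa => aaba => a
  | aabbababab => aaaababab => aaabab => aab => a
  | ababa => ba => a
  | aaba => a

ab->; aba->; abb->aa; ba->a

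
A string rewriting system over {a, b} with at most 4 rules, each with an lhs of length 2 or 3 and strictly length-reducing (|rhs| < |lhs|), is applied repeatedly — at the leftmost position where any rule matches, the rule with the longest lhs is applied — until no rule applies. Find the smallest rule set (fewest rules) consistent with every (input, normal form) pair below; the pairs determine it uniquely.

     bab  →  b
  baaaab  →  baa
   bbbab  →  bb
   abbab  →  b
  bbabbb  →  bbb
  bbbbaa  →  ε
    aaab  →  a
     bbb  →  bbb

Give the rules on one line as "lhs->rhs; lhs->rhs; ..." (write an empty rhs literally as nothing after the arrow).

aab->; ab->; bba->

  | bab => b
  | baaaab => baa
  | bbbab => bb
  | abbab => bab => b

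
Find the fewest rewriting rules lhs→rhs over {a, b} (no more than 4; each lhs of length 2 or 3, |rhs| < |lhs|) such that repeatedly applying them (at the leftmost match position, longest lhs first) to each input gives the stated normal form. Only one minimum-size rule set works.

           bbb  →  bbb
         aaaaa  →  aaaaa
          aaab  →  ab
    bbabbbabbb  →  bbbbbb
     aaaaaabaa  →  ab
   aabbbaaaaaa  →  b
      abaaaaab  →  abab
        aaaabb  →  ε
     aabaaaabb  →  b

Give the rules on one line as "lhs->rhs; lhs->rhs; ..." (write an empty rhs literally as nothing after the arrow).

aab->ab; abb->; baa->b; bba->b

  | bbb
  | aaaaa
  | aaab => aab => ab
  | bbabbbabbb => bbbbabbb => bbbbbb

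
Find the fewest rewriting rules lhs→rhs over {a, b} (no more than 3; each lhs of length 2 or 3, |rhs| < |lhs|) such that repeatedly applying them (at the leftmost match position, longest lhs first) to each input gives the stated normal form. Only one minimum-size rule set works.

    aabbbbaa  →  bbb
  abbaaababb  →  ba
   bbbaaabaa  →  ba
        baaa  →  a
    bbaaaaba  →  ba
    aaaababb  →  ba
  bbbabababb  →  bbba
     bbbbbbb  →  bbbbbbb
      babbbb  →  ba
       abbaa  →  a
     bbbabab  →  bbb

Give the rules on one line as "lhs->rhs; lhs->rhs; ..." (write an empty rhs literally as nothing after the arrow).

  | aabbbbaa => bbbbaa => bbb
  | abbaaababb => abaaababb => aaaababb => aababb => babb => bab => ba
  | bbbaaabaa => bbabaa => bbaaa => ba
  | baaa => a

aa->; ab->a; baa->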